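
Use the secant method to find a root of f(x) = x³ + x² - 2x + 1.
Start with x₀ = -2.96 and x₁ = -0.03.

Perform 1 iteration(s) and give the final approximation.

f(x) = x³ + x² - 2x + 1
x₀ = -2.96, x₁ = -0.03

Secant formula: x_{n+1} = x_n - f(x_n)(x_n - x_{n-1})/(f(x_n) - f(x_{n-1}))

Iteration 1:
  f(-2.960000) = -10.252736
  f(-0.030000) = 1.060873
  x_2 = -0.030000 - 1.060873×(-0.030000 - (-2.960000))/(1.060873 - (-10.252736))
       = -0.304745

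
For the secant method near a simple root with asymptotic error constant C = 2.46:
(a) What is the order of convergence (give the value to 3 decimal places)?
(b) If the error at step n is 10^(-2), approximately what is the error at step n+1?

(a) Secant method has superlinear convergence with order φ = (1+√5)/2 ≈ 1.618.
    This means |e_{n+1}| ≈ C|e_n|^1.618.

(b) With |e_n| = 10^(-2) and C = 2.46:
    |e_{n+1}| ≈ 2.46 × (10^(-2))^1.618 = 2.46 × 10^(-3.24)

(a) ≈ 1.618 (golden ratio); (b) |e_{n+1}| ≈ 1.428e-03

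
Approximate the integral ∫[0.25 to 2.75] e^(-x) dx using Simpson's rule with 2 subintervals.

f(x) = e^(-x)
a = 0.25, b = 2.75, n = 2
h = (b - a)/n = 1.250000

Simpson's rule: (h/3)[f(x₀) + 4f(x₁) + 2f(x₂) + ... + f(xₙ)]

x_0 = 0.2500, f(x_0) = 0.778801, coefficient = 1
x_1 = 1.5000, f(x_1) = 0.223130, coefficient = 4
x_2 = 2.7500, f(x_2) = 0.063928, coefficient = 1

I ≈ (1.250000/3) × 1.735249 = 0.723021
Exact value: 0.714873
Error: 0.008148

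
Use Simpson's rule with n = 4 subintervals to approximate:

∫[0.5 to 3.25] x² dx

f(x) = x²
a = 0.5, b = 3.25, n = 4
h = (b - a)/n = 0.687500

Simpson's rule: (h/3)[f(x₀) + 4f(x₁) + 2f(x₂) + ... + f(xₙ)]

x_0 = 0.5000, f(x_0) = 0.250000, coefficient = 1
x_1 = 1.1875, f(x_1) = 1.410156, coefficient = 4
x_2 = 1.8750, f(x_2) = 3.515625, coefficient = 2
x_3 = 2.5625, f(x_3) = 6.566406, coefficient = 4
x_4 = 3.2500, f(x_4) = 10.562500, coefficient = 1

I ≈ (0.687500/3) × 49.750000 = 11.401042
Exact value: 11.401042
Error: 0.000000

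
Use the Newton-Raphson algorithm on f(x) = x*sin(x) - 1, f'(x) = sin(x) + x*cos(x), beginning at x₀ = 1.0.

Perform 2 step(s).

f(x) = x*sin(x) - 1
f'(x) = sin(x) + x*cos(x)
x₀ = 1.0

Newton-Raphson formula: x_{n+1} = x_n - f(x_n)/f'(x_n)

Iteration 1:
  f(1.000000) = -0.158529
  f'(1.000000) = 1.381773
  x_1 = 1.000000 - (-0.158529)/1.381773 = 1.114729
Iteration 2:
  f(1.114729) = 0.000794
  f'(1.114729) = 1.388741
  x_2 = 1.114729 - 0.000794/1.388741 = 1.114157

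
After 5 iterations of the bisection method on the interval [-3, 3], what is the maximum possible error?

Bisection error bound: |error| ≤ (b-a)/2^n
|error| ≤ (3 - (-3))/2^5 = 6/2^5
|error| ≤ 0.1875000000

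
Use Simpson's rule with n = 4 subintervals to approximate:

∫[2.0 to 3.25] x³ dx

f(x) = x³
a = 2.0, b = 3.25, n = 4
h = (b - a)/n = 0.312500

Simpson's rule: (h/3)[f(x₀) + 4f(x₁) + 2f(x₂) + ... + f(xₙ)]

x_0 = 2.0000, f(x_0) = 8.000000, coefficient = 1
x_1 = 2.3125, f(x_1) = 12.366455, coefficient = 4
x_2 = 2.6250, f(x_2) = 18.087891, coefficient = 2
x_3 = 2.9375, f(x_3) = 25.347412, coefficient = 4
x_4 = 3.2500, f(x_4) = 34.328125, coefficient = 1

I ≈ (0.312500/3) × 229.359375 = 23.891602
Exact value: 23.891602
Error: 0.000000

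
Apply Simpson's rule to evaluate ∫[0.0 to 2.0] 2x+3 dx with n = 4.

f(x) = 2x+3
a = 0.0, b = 2.0, n = 4
h = (b - a)/n = 0.500000

Simpson's rule: (h/3)[f(x₀) + 4f(x₁) + 2f(x₂) + ... + f(xₙ)]

x_0 = 0.0000, f(x_0) = 3.000000, coefficient = 1
x_1 = 0.5000, f(x_1) = 4.000000, coefficient = 4
x_2 = 1.0000, f(x_2) = 5.000000, coefficient = 2
x_3 = 1.5000, f(x_3) = 6.000000, coefficient = 4
x_4 = 2.0000, f(x_4) = 7.000000, coefficient = 1

I ≈ (0.500000/3) × 60.000000 = 10.000000
Exact value: 10.000000
Error: 0.000000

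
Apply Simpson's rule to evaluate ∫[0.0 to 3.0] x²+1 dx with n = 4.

f(x) = x²+1
a = 0.0, b = 3.0, n = 4
h = (b - a)/n = 0.750000

Simpson's rule: (h/3)[f(x₀) + 4f(x₁) + 2f(x₂) + ... + f(xₙ)]

x_0 = 0.0000, f(x_0) = 1.000000, coefficient = 1
x_1 = 0.7500, f(x_1) = 1.562500, coefficient = 4
x_2 = 1.5000, f(x_2) = 3.250000, coefficient = 2
x_3 = 2.2500, f(x_3) = 6.062500, coefficient = 4
x_4 = 3.0000, f(x_4) = 10.000000, coefficient = 1

I ≈ (0.750000/3) × 48.000000 = 12.000000
Exact value: 12.000000
Error: 0.000000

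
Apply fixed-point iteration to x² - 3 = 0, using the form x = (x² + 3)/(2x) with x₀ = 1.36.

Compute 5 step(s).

Equation: x² - 3 = 0
Fixed-point form: x = (x² + 3)/(2x)
x₀ = 1.36

x_1 = g(1.360000) = 1.782941
x_2 = g(1.782941) = 1.732777
x_3 = g(1.732777) = 1.732051
x_4 = g(1.732051) = 1.732051
x_5 = g(1.732051) = 1.732051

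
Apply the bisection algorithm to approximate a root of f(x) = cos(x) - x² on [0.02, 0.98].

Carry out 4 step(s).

f(x) = cos(x) - x²
Initial interval: [0.02, 0.98]

Iteration 1:
  c_1 = (0.020000 + 0.980000)/2 = 0.500000
  f(c_1) = f(0.500000) = 0.627583
  f(a) × f(c) ≥ 0, new interval: [0.500000, 0.980000]
Iteration 2:
  c_2 = (0.500000 + 0.980000)/2 = 0.740000
  f(c_2) = f(0.740000) = 0.190869
  f(a) × f(c) ≥ 0, new interval: [0.740000, 0.980000]
Iteration 3:
  c_3 = (0.740000 + 0.980000)/2 = 0.860000
  f(c_3) = f(0.860000) = -0.087163
  f(a) × f(c) < 0, new interval: [0.740000, 0.860000]
Iteration 4:
  c_4 = (0.740000 + 0.860000)/2 = 0.800000
  f(c_4) = f(0.800000) = 0.056707
  f(a) × f(c) ≥ 0, new interval: [0.800000, 0.860000]

After 4 iteration(s), the approximation is c_4 = 0.800000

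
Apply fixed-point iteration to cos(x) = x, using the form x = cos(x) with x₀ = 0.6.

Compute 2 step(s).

Equation: cos(x) = x
Fixed-point form: x = cos(x)
x₀ = 0.6

x_1 = g(0.600000) = 0.825336
x_2 = g(0.825336) = 0.678310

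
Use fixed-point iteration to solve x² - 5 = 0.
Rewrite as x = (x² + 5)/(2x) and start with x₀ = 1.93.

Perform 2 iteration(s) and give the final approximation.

Equation: x² - 5 = 0
Fixed-point form: x = (x² + 5)/(2x)
x₀ = 1.93

x_1 = g(1.930000) = 2.260337
x_2 = g(2.260337) = 2.236198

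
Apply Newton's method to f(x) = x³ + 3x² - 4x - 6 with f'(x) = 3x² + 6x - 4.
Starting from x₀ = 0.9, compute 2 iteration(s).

f(x) = x³ + 3x² - 4x - 6
f'(x) = 3x² + 6x - 4
x₀ = 0.9

Newton-Raphson formula: x_{n+1} = x_n - f(x_n)/f'(x_n)

Iteration 1:
  f(0.900000) = -6.441000
  f'(0.900000) = 3.830000
  x_1 = 0.900000 - (-6.441000)/3.830000 = 2.581723
Iteration 2:
  f(2.581723) = 20.876938
  f'(2.581723) = 31.486224
  x_2 = 2.581723 - 20.876938/31.486224 = 1.918673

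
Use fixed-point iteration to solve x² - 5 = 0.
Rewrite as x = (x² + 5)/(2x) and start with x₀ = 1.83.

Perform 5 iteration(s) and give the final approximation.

Equation: x² - 5 = 0
Fixed-point form: x = (x² + 5)/(2x)
x₀ = 1.83

x_1 = g(1.830000) = 2.281120
x_2 = g(2.281120) = 2.236513
x_3 = g(2.236513) = 2.236068
x_4 = g(2.236068) = 2.236068
x_5 = g(2.236068) = 2.236068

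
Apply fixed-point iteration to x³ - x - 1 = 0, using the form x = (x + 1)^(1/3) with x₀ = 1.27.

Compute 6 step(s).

Equation: x³ - x - 1 = 0
Fixed-point form: x = (x + 1)^(1/3)
x₀ = 1.27

x_1 = g(1.270000) = 1.314242
x_2 = g(1.314242) = 1.322725
x_3 = g(1.322725) = 1.324339
x_4 = g(1.324339) = 1.324646
x_5 = g(1.324646) = 1.324704
x_6 = g(1.324704) = 1.324715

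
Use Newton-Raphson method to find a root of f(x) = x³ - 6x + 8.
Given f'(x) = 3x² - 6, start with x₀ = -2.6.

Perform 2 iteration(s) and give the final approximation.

f(x) = x³ - 6x + 8
f'(x) = 3x² - 6
x₀ = -2.6

Newton-Raphson formula: x_{n+1} = x_n - f(x_n)/f'(x_n)

Iteration 1:
  f(-2.600000) = 6.024000
  f'(-2.600000) = 14.280000
  x_1 = -2.600000 - 6.024000/14.280000 = -3.021849
Iteration 2:
  f(-3.021849) = -1.463130
  f'(-3.021849) = 21.394709
  x_2 = -3.021849 - (-1.463130)/21.394709 = -2.953461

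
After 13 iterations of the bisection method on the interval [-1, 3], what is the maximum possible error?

Bisection error bound: |error| ≤ (b-a)/2^n
|error| ≤ (3 - (-1))/2^13 = 4/2^13
|error| ≤ 0.0004882812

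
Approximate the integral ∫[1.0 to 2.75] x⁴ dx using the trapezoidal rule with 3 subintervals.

f(x) = x⁴
a = 1.0, b = 2.75, n = 3
h = (b - a)/n = 0.583333

Trapezoidal rule: (h/2)[f(x₀) + 2f(x₁) + 2f(x₂) + ... + f(xₙ)]

x_0 = 1.0000, f(x_0) = 1.000000, coefficient = 1
x_1 = 1.5833, f(x_1) = 6.284770, coefficient = 2
x_2 = 2.1667, f(x_2) = 22.037809, coefficient = 2
x_3 = 2.7500, f(x_3) = 57.191406, coefficient = 1

I ≈ (0.583333/2) × 114.836564 = 33.493998
Exact value: 31.255273
Error: 2.238725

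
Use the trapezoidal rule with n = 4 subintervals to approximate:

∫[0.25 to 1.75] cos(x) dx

f(x) = cos(x)
a = 0.25, b = 1.75, n = 4
h = (b - a)/n = 0.375000

Trapezoidal rule: (h/2)[f(x₀) + 2f(x₁) + 2f(x₂) + ... + f(xₙ)]

x_0 = 0.2500, f(x_0) = 0.968912, coefficient = 1
x_1 = 0.6250, f(x_1) = 0.810963, coefficient = 2
x_2 = 1.0000, f(x_2) = 0.540302, coefficient = 2
x_3 = 1.3750, f(x_3) = 0.194548, coefficient = 2
x_4 = 1.7500, f(x_4) = -0.178246, coefficient = 1

I ≈ (0.375000/2) × 3.882293 = 0.727930
Exact value: 0.736582
Error: 0.008652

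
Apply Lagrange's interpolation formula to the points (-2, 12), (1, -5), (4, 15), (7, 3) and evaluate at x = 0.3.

Lagrange interpolation formula:
P(x) = Σ yᵢ × Lᵢ(x)
where Lᵢ(x) = Π_{j≠i} (x - xⱼ)/(xᵢ - xⱼ)

L_0(0.3) = (0.3 - 1)/(-2 - 1) × (0.3 - 4)/(-2 - 4) × (0.3 - 7)/(-2 - 7) = 0.107117
L_1(0.3) = (0.3 - (-2))/(1 - (-2)) × (0.3 - 4)/(1 - 4) × (0.3 - 7)/(1 - 7) = 1.055870
L_2(0.3) = (0.3 - (-2))/(4 - (-2)) × (0.3 - 1)/(4 - 1) × (0.3 - 7)/(4 - 7) = -0.199759
L_3(0.3) = (0.3 - (-2))/(7 - (-2)) × (0.3 - 1)/(7 - 1) × (0.3 - 4)/(7 - 4) = 0.036772

P(0.3) = 12×L_0(0.3) + (-5)×L_1(0.3) + 15×L_2(0.3) + 3×L_3(0.3)
P(0.3) = -6.880019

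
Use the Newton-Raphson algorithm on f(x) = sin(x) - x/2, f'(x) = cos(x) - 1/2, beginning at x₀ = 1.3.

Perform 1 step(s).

f(x) = sin(x) - x/2
f'(x) = cos(x) - 1/2
x₀ = 1.3

Newton-Raphson formula: x_{n+1} = x_n - f(x_n)/f'(x_n)

Iteration 1:
  f(1.300000) = 0.313558
  f'(1.300000) = -0.232501
  x_1 = 1.300000 - 0.313558/(-0.232501) = 2.648631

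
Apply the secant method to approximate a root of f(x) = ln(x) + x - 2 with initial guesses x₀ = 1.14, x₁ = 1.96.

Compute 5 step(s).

f(x) = ln(x) + x - 2
x₀ = 1.14, x₁ = 1.96

Secant formula: x_{n+1} = x_n - f(x_n)(x_n - x_{n-1})/(f(x_n) - f(x_{n-1}))

Iteration 1:
  f(1.140000) = -0.728972
  f(1.960000) = 0.632944
  x_2 = 1.960000 - 0.632944×(1.960000 - 1.140000)/(0.632944 - (-0.728972))
       = 1.578909
Iteration 2:
  f(1.960000) = 0.632944
  f(1.578909) = 0.035643
  x_3 = 1.578909 - 0.035643×(1.578909 - 1.960000)/(0.035643 - 0.632944)
       = 1.556168
Iteration 3:
  f(1.578909) = 0.035643
  f(1.556168) = -0.001606
  x_4 = 1.556168 - (-0.001606)×(1.556168 - 1.578909)/(-0.001606 - 0.035643)
       = 1.557148
Iteration 4:
  f(1.556168) = -0.001606
  f(1.557148) = 0.000004
  x_5 = 1.557148 - 0.000004×(1.557148 - 1.556168)/(0.000004 - (-0.001606))
       = 1.557146
Iteration 5:
  f(1.557148) = 0.000004
  f(1.557146) = 0.000000
  x_6 = 1.557146 - 0.000000×(1.557146 - 1.557148)/(0.000000 - 0.000004)
       = 1.557146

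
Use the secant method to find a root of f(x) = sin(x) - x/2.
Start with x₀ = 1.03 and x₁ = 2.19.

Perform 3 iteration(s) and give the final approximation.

f(x) = sin(x) - x/2
x₀ = 1.03, x₁ = 2.19

Secant formula: x_{n+1} = x_n - f(x_n)(x_n - x_{n-1})/(f(x_n) - f(x_{n-1}))

Iteration 1:
  f(1.030000) = 0.342299
  f(2.190000) = -0.280659
  x_2 = 2.190000 - (-0.280659)×(2.190000 - 1.030000)/(-0.280659 - 0.342299)
       = 1.667389
Iteration 2:
  f(2.190000) = -0.280659
  f(1.667389) = 0.161644
  x_3 = 1.667389 - 0.161644×(1.667389 - 2.190000)/(0.161644 - (-0.280659))
       = 1.858382
Iteration 3:
  f(1.667389) = 0.161644
  f(1.858382) = 0.029740
  x_4 = 1.858382 - 0.029740×(1.858382 - 1.667389)/(0.029740 - 0.161644)
       = 1.901445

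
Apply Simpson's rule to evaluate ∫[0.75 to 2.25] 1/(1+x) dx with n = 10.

f(x) = 1/(1+x)
a = 0.75, b = 2.25, n = 10
h = (b - a)/n = 0.150000

Simpson's rule: (h/3)[f(x₀) + 4f(x₁) + 2f(x₂) + ... + f(xₙ)]

x_0 = 0.7500, f(x_0) = 0.571429, coefficient = 1
x_1 = 0.9000, f(x_1) = 0.526316, coefficient = 4
x_2 = 1.0500, f(x_2) = 0.487805, coefficient = 2
x_3 = 1.2000, f(x_3) = 0.454545, coefficient = 4
x_4 = 1.3500, f(x_4) = 0.425532, coefficient = 2
x_5 = 1.5000, f(x_5) = 0.400000, coefficient = 4
x_6 = 1.6500, f(x_6) = 0.377358, coefficient = 2
x_7 = 1.8000, f(x_7) = 0.357143, coefficient = 4
x_8 = 1.9500, f(x_8) = 0.338983, coefficient = 2
x_9 = 2.1000, f(x_9) = 0.322581, coefficient = 4
x_10 = 2.2500, f(x_10) = 0.307692, coefficient = 1

I ≈ (0.150000/3) × 12.380817 = 0.619041
Exact value: 0.619039
Error: 0.000002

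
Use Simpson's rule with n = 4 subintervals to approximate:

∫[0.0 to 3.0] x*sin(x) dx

f(x) = x*sin(x)
a = 0.0, b = 3.0, n = 4
h = (b - a)/n = 0.750000

Simpson's rule: (h/3)[f(x₀) + 4f(x₁) + 2f(x₂) + ... + f(xₙ)]

x_0 = 0.0000, f(x_0) = 0.000000, coefficient = 1
x_1 = 0.7500, f(x_1) = 0.511229, coefficient = 4
x_2 = 1.5000, f(x_2) = 1.496242, coefficient = 2
x_3 = 2.2500, f(x_3) = 1.750665, coefficient = 4
x_4 = 3.0000, f(x_4) = 0.423360, coefficient = 1

I ≈ (0.750000/3) × 12.463420 = 3.115855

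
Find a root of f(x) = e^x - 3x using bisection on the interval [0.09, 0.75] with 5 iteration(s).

f(x) = e^x - 3x
Initial interval: [0.09, 0.75]

Iteration 1:
  c_1 = (0.090000 + 0.750000)/2 = 0.420000
  f(c_1) = f(0.420000) = 0.261962
  f(a) × f(c) ≥ 0, new interval: [0.420000, 0.750000]
Iteration 2:
  c_2 = (0.420000 + 0.750000)/2 = 0.585000
  f(c_2) = f(0.585000) = 0.039991
  f(a) × f(c) ≥ 0, new interval: [0.585000, 0.750000]
Iteration 3:
  c_3 = (0.585000 + 0.750000)/2 = 0.667500
  f(c_3) = f(0.667500) = -0.053142
  f(a) × f(c) < 0, new interval: [0.585000, 0.667500]
Iteration 4:
  c_4 = (0.585000 + 0.667500)/2 = 0.626250
  f(c_4) = f(0.626250) = -0.008167
  f(a) × f(c) < 0, new interval: [0.585000, 0.626250]
Iteration 5:
  c_5 = (0.585000 + 0.626250)/2 = 0.605625
  f(c_5) = f(0.605625) = 0.015522
  f(a) × f(c) ≥ 0, new interval: [0.605625, 0.626250]

After 5 iteration(s), the approximation is c_5 = 0.605625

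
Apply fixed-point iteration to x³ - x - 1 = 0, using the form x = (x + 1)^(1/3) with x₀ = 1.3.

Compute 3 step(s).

Equation: x³ - x - 1 = 0
Fixed-point form: x = (x + 1)^(1/3)
x₀ = 1.3

x_1 = g(1.300000) = 1.320006
x_2 = g(1.320006) = 1.323822
x_3 = g(1.323822) = 1.324548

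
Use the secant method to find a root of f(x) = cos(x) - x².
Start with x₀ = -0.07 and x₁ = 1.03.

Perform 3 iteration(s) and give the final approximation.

f(x) = cos(x) - x²
x₀ = -0.07, x₁ = 1.03

Secant formula: x_{n+1} = x_n - f(x_n)(x_n - x_{n-1})/(f(x_n) - f(x_{n-1}))

Iteration 1:
  f(-0.070000) = 0.992651
  f(1.030000) = -0.546081
  x_2 = 1.030000 - (-0.546081)×(1.030000 - (-0.070000))/(-0.546081 - 0.992651)
       = 0.639621
Iteration 2:
  f(1.030000) = -0.546081
  f(0.639621) = 0.393208
  x_3 = 0.639621 - 0.393208×(0.639621 - 1.030000)/(0.393208 - (-0.546081))
       = 0.803042
Iteration 3:
  f(0.639621) = 0.393208
  f(0.803042) = 0.049644
  x_4 = 0.803042 - 0.049644×(0.803042 - 0.639621)/(0.049644 - 0.393208)
       = 0.826656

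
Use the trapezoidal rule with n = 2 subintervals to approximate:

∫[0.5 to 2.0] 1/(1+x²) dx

f(x) = 1/(1+x²)
a = 0.5, b = 2.0, n = 2
h = (b - a)/n = 0.750000

Trapezoidal rule: (h/2)[f(x₀) + 2f(x₁) + 2f(x₂) + ... + f(xₙ)]

x_0 = 0.5000, f(x_0) = 0.800000, coefficient = 1
x_1 = 1.2500, f(x_1) = 0.390244, coefficient = 2
x_2 = 2.0000, f(x_2) = 0.200000, coefficient = 1

I ≈ (0.750000/2) × 1.780488 = 0.667683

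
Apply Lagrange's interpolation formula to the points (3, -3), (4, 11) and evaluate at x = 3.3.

Lagrange interpolation formula:
P(x) = Σ yᵢ × Lᵢ(x)
where Lᵢ(x) = Π_{j≠i} (x - xⱼ)/(xᵢ - xⱼ)

L_0(3.3) = (3.3 - 4)/(3 - 4) = 0.700000
L_1(3.3) = (3.3 - 3)/(4 - 3) = 0.300000

P(3.3) = (-3)×L_0(3.3) + 11×L_1(3.3)
P(3.3) = 1.200000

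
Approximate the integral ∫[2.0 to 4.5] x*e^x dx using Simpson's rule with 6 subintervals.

f(x) = x*e^x
a = 2.0, b = 4.5, n = 6
h = (b - a)/n = 0.416667

Simpson's rule: (h/3)[f(x₀) + 4f(x₁) + 2f(x₂) + ... + f(xₙ)]

x_0 = 2.0000, f(x_0) = 14.778112, coefficient = 1
x_1 = 2.4167, f(x_1) = 27.087053, coefficient = 4
x_2 = 2.8333, f(x_2) = 48.172446, coefficient = 2
x_3 = 3.2500, f(x_3) = 83.818605, coefficient = 4
x_4 = 3.6667, f(x_4) = 143.444708, coefficient = 2
x_5 = 4.0833, f(x_5) = 242.317047, coefficient = 4
x_6 = 4.5000, f(x_6) = 405.077091, coefficient = 1

I ≈ (0.416667/3) × 2215.980330 = 307.775046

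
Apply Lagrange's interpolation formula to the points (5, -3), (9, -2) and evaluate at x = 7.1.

Lagrange interpolation formula:
P(x) = Σ yᵢ × Lᵢ(x)
where Lᵢ(x) = Π_{j≠i} (x - xⱼ)/(xᵢ - xⱼ)

L_0(7.1) = (7.1 - 9)/(5 - 9) = 0.475000
L_1(7.1) = (7.1 - 5)/(9 - 5) = 0.525000

P(7.1) = (-3)×L_0(7.1) + (-2)×L_1(7.1)
P(7.1) = -2.475000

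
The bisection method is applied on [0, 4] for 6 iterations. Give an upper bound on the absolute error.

Bisection error bound: |error| ≤ (b-a)/2^n
|error| ≤ (4 - 0)/2^6 = 4/2^6
|error| ≤ 0.0625000000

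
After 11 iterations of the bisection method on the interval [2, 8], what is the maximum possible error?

Bisection error bound: |error| ≤ (b-a)/2^n
|error| ≤ (8 - 2)/2^11 = 6/2^11
|error| ≤ 0.0029296875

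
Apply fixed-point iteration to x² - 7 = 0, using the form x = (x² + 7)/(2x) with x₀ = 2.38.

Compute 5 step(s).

Equation: x² - 7 = 0
Fixed-point form: x = (x² + 7)/(2x)
x₀ = 2.38

x_1 = g(2.380000) = 2.660588
x_2 = g(2.660588) = 2.645793
x_3 = g(2.645793) = 2.645751
x_4 = g(2.645751) = 2.645751
x_5 = g(2.645751) = 2.645751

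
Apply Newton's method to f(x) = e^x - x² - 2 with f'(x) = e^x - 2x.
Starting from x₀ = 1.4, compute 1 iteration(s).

f(x) = e^x - x² - 2
f'(x) = e^x - 2x
x₀ = 1.4

Newton-Raphson formula: x_{n+1} = x_n - f(x_n)/f'(x_n)

Iteration 1:
  f(1.400000) = 0.095200
  f'(1.400000) = 1.255200
  x_1 = 1.400000 - 0.095200/1.255200 = 1.324156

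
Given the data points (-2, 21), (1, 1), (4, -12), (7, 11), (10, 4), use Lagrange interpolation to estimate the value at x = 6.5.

Lagrange interpolation formula:
P(x) = Σ yᵢ × Lᵢ(x)
where Lᵢ(x) = Π_{j≠i} (x - xⱼ)/(xᵢ - xⱼ)

L_0(6.5) = (6.5 - 1)/(-2 - 1) × (6.5 - 4)/(-2 - 4) × (6.5 - 7)/(-2 - 7) × (6.5 - 10)/(-2 - 10) = 0.012378
L_1(6.5) = (6.5 - (-2))/(1 - (-2)) × (6.5 - 4)/(1 - 4) × (6.5 - 7)/(1 - 7) × (6.5 - 10)/(1 - 10) = -0.076517
L_2(6.5) = (6.5 - (-2))/(4 - (-2)) × (6.5 - 1)/(4 - 1) × (6.5 - 7)/(4 - 7) × (6.5 - 10)/(4 - 10) = 0.252508
L_3(6.5) = (6.5 - (-2))/(7 - (-2)) × (6.5 - 1)/(7 - 1) × (6.5 - 4)/(7 - 4) × (6.5 - 10)/(7 - 10) = 0.841692
L_4(6.5) = (6.5 - (-2))/(10 - (-2)) × (6.5 - 1)/(10 - 1) × (6.5 - 4)/(10 - 4) × (6.5 - 7)/(10 - 7) = -0.030060

P(6.5) = 21×L_0(6.5) + 1×L_1(6.5) + (-12)×L_2(6.5) + 11×L_3(6.5) + 4×L_4(6.5)
P(6.5) = 6.291699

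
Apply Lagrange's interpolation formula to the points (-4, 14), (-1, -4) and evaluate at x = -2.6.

Lagrange interpolation formula:
P(x) = Σ yᵢ × Lᵢ(x)
where Lᵢ(x) = Π_{j≠i} (x - xⱼ)/(xᵢ - xⱼ)

L_0(-2.6) = (-2.6 - (-1))/(-4 - (-1)) = 0.533333
L_1(-2.6) = (-2.6 - (-4))/(-1 - (-4)) = 0.466667

P(-2.6) = 14×L_0(-2.6) + (-4)×L_1(-2.6)
P(-2.6) = 5.600000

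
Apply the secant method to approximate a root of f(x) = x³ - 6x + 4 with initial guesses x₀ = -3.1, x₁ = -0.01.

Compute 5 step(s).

f(x) = x³ - 6x + 4
x₀ = -3.1, x₁ = -0.01

Secant formula: x_{n+1} = x_n - f(x_n)(x_n - x_{n-1})/(f(x_n) - f(x_{n-1}))

Iteration 1:
  f(-3.100000) = -7.191000
  f(-0.010000) = 4.059999
  x_2 = -0.010000 - 4.059999×(-0.010000 - (-3.100000))/(4.059999 - (-7.191000))
       = -1.125047
Iteration 2:
  f(-0.010000) = 4.059999
  f(-1.125047) = 9.326276
  x_3 = -1.125047 - 9.326276×(-1.125047 - (-0.010000))/(9.326276 - 4.059999)
       = 0.849638
Iteration 3:
  f(-1.125047) = 9.326276
  f(0.849638) = -0.484487
  x_4 = 0.849638 - (-0.484487)×(0.849638 - (-1.125047))/(-0.484487 - 9.326276)
       = 0.752122
Iteration 4:
  f(0.849638) = -0.484487
  f(0.752122) = -0.087264
  x_5 = 0.752122 - (-0.087264)×(0.752122 - 0.849638)/(-0.087264 - (-0.484487))
       = 0.730699
Iteration 5:
  f(0.752122) = -0.087264
  f(0.730699) = 0.005943
  x_6 = 0.730699 - 0.005943×(0.730699 - 0.752122)/(0.005943 - (-0.087264))
       = 0.732065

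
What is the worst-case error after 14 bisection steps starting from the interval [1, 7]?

Bisection error bound: |error| ≤ (b-a)/2^n
|error| ≤ (7 - 1)/2^14 = 6/2^14
|error| ≤ 0.0003662109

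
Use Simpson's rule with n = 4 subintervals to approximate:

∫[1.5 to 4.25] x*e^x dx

f(x) = x*e^x
a = 1.5, b = 4.25, n = 4
h = (b - a)/n = 0.687500

Simpson's rule: (h/3)[f(x₀) + 4f(x₁) + 2f(x₂) + ... + f(xₙ)]

x_0 = 1.5000, f(x_0) = 6.722534, coefficient = 1
x_1 = 2.1875, f(x_1) = 19.496975, coefficient = 4
x_2 = 2.8750, f(x_2) = 50.960594, coefficient = 2
x_3 = 3.5625, f(x_3) = 125.582454, coefficient = 4
x_4 = 4.2500, f(x_4) = 297.948002, coefficient = 1

I ≈ (0.687500/3) × 986.909441 = 226.166747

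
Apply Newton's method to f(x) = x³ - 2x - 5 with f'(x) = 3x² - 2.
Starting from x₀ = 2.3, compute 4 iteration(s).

f(x) = x³ - 2x - 5
f'(x) = 3x² - 2
x₀ = 2.3

Newton-Raphson formula: x_{n+1} = x_n - f(x_n)/f'(x_n)

Iteration 1:
  f(2.300000) = 2.567000
  f'(2.300000) = 13.870000
  x_1 = 2.300000 - 2.567000/13.870000 = 2.114924
Iteration 2:
  f(2.114924) = 0.230006
  f'(2.114924) = 11.418714
  x_2 = 2.114924 - 0.230006/11.418714 = 2.094781
Iteration 3:
  f(2.094781) = 0.002566
  f'(2.094781) = 11.164327
  x_3 = 2.094781 - 0.002566/11.164327 = 2.094552
Iteration 4:
  f(2.094552) = 0.000000
  f'(2.094552) = 11.161438
  x_4 = 2.094552 - 0.000000/11.161438 = 2.094551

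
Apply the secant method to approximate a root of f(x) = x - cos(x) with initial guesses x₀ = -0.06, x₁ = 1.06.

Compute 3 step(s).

f(x) = x - cos(x)
x₀ = -0.06, x₁ = 1.06

Secant formula: x_{n+1} = x_n - f(x_n)(x_n - x_{n-1})/(f(x_n) - f(x_{n-1}))

Iteration 1:
  f(-0.060000) = -1.058201
  f(1.060000) = 0.571128
  x_2 = 1.060000 - 0.571128×(1.060000 - (-0.060000))/(0.571128 - (-1.058201))
       = 0.667407
Iteration 2:
  f(1.060000) = 0.571128
  f(0.667407) = -0.118023
  x_3 = 0.667407 - (-0.118023)×(0.667407 - 1.060000)/(-0.118023 - 0.571128)
       = 0.734642
Iteration 3:
  f(0.667407) = -0.118023
  f(0.734642) = -0.007430
  x_4 = 0.734642 - (-0.007430)×(0.734642 - 0.667407)/(-0.007430 - (-0.118023))
       = 0.739158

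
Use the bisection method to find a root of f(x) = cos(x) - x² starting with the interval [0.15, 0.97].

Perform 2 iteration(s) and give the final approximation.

f(x) = cos(x) - x²
Initial interval: [0.15, 0.97]

Iteration 1:
  c_1 = (0.150000 + 0.970000)/2 = 0.560000
  f(c_1) = f(0.560000) = 0.533655
  f(a) × f(c) ≥ 0, new interval: [0.560000, 0.970000]
Iteration 2:
  c_2 = (0.560000 + 0.970000)/2 = 0.765000
  f(c_2) = f(0.765000) = 0.136157
  f(a) × f(c) ≥ 0, new interval: [0.765000, 0.970000]

After 2 iteration(s), the approximation is c_2 = 0.765000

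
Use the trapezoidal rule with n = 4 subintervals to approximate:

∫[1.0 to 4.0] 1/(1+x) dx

f(x) = 1/(1+x)
a = 1.0, b = 4.0, n = 4
h = (b - a)/n = 0.750000

Trapezoidal rule: (h/2)[f(x₀) + 2f(x₁) + 2f(x₂) + ... + f(xₙ)]

x_0 = 1.0000, f(x_0) = 0.500000, coefficient = 1
x_1 = 1.7500, f(x_1) = 0.363636, coefficient = 2
x_2 = 2.5000, f(x_2) = 0.285714, coefficient = 2
x_3 = 3.2500, f(x_3) = 0.235294, coefficient = 2
x_4 = 4.0000, f(x_4) = 0.200000, coefficient = 1

I ≈ (0.750000/2) × 2.469290 = 0.925984
Exact value: 0.916291
Error: 0.009693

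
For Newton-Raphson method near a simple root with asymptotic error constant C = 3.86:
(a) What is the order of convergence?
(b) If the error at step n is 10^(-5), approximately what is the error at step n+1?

(a) Newton-Raphson has quadratic (order 2) convergence near simple roots.
    This means |e_{n+1}| ≈ C|e_n|².

(b) With |e_n| = 10^(-5) and C = 3.86:
    |e_{n+1}| ≈ 3.86 × (10^(-5))² = 3.86 × 10^(-10)

(a) 2 (quadratic); (b) |e_{n+1}| ≈ 3.860e-10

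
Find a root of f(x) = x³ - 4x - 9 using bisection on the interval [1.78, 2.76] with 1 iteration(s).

f(x) = x³ - 4x - 9
Initial interval: [1.78, 2.76]

Iteration 1:
  c_1 = (1.780000 + 2.760000)/2 = 2.270000
  f(c_1) = f(2.270000) = -6.382917
  f(a) × f(c) ≥ 0, new interval: [2.270000, 2.760000]

After 1 iteration(s), the approximation is c_1 = 2.270000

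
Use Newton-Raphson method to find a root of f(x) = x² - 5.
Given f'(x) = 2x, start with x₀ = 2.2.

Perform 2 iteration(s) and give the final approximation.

f(x) = x² - 5
f'(x) = 2x
x₀ = 2.2

Newton-Raphson formula: x_{n+1} = x_n - f(x_n)/f'(x_n)

Iteration 1:
  f(2.200000) = -0.160000
  f'(2.200000) = 4.400000
  x_1 = 2.200000 - (-0.160000)/4.400000 = 2.236364
Iteration 2:
  f(2.236364) = 0.001322
  f'(2.236364) = 4.472727
  x_2 = 2.236364 - 0.001322/4.472727 = 2.236068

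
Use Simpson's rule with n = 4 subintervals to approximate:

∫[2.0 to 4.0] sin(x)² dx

f(x) = sin(x)²
a = 2.0, b = 4.0, n = 4
h = (b - a)/n = 0.500000

Simpson's rule: (h/3)[f(x₀) + 4f(x₁) + 2f(x₂) + ... + f(xₙ)]

x_0 = 2.0000, f(x_0) = 0.826822, coefficient = 1
x_1 = 2.5000, f(x_1) = 0.358169, coefficient = 4
x_2 = 3.0000, f(x_2) = 0.019915, coefficient = 2
x_3 = 3.5000, f(x_3) = 0.123049, coefficient = 4
x_4 = 4.0000, f(x_4) = 0.572750, coefficient = 1

I ≈ (0.500000/3) × 3.364273 = 0.560712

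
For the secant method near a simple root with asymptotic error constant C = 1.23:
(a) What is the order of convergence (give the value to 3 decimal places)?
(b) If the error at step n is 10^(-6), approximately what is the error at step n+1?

(a) Secant method has superlinear convergence with order φ = (1+√5)/2 ≈ 1.618.
    This means |e_{n+1}| ≈ C|e_n|^1.618.

(b) With |e_n| = 10^(-6) and C = 1.23:
    |e_{n+1}| ≈ 1.23 × (10^(-6))^1.618 = 1.23 × 10^(-9.71)

(a) ≈ 1.618 (golden ratio); (b) |e_{n+1}| ≈ 2.408e-10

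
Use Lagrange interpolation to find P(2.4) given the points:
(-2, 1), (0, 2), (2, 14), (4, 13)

Lagrange interpolation formula:
P(x) = Σ yᵢ × Lᵢ(x)
where Lᵢ(x) = Π_{j≠i} (x - xⱼ)/(xᵢ - xⱼ)

L_0(2.4) = (2.4 - 0)/(-2 - 0) × (2.4 - 2)/(-2 - 2) × (2.4 - 4)/(-2 - 4) = 0.032000
L_1(2.4) = (2.4 - (-2))/(0 - (-2)) × (2.4 - 2)/(0 - 2) × (2.4 - 4)/(0 - 4) = -0.176000
L_2(2.4) = (2.4 - (-2))/(2 - (-2)) × (2.4 - 0)/(2 - 0) × (2.4 - 4)/(2 - 4) = 1.056000
L_3(2.4) = (2.4 - (-2))/(4 - (-2)) × (2.4 - 0)/(4 - 0) × (2.4 - 2)/(4 - 2) = 0.088000

P(2.4) = 1×L_0(2.4) + 2×L_1(2.4) + 14×L_2(2.4) + 13×L_3(2.4)
P(2.4) = 15.608000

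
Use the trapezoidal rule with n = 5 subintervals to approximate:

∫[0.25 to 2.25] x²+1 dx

f(x) = x²+1
a = 0.25, b = 2.25, n = 5
h = (b - a)/n = 0.400000

Trapezoidal rule: (h/2)[f(x₀) + 2f(x₁) + 2f(x₂) + ... + f(xₙ)]

x_0 = 0.2500, f(x_0) = 1.062500, coefficient = 1
x_1 = 0.6500, f(x_1) = 1.422500, coefficient = 2
x_2 = 1.0500, f(x_2) = 2.102500, coefficient = 2
x_3 = 1.4500, f(x_3) = 3.102500, coefficient = 2
x_4 = 1.8500, f(x_4) = 4.422500, coefficient = 2
x_5 = 2.2500, f(x_5) = 6.062500, coefficient = 1

I ≈ (0.400000/2) × 29.225000 = 5.845000
Exact value: 5.791667
Error: 0.053333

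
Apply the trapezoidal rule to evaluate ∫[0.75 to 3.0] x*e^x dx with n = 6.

f(x) = x*e^x
a = 0.75, b = 3.0, n = 6
h = (b - a)/n = 0.375000

Trapezoidal rule: (h/2)[f(x₀) + 2f(x₁) + 2f(x₂) + ... + f(xₙ)]

x_0 = 0.7500, f(x_0) = 1.587750, coefficient = 1
x_1 = 1.1250, f(x_1) = 3.465244, coefficient = 2
x_2 = 1.5000, f(x_2) = 6.722534, coefficient = 2
x_3 = 1.8750, f(x_3) = 12.226536, coefficient = 2
x_4 = 2.2500, f(x_4) = 21.347406, coefficient = 2
x_5 = 2.6250, f(x_5) = 36.237007, coefficient = 2
x_6 = 3.0000, f(x_6) = 60.256611, coefficient = 1

I ≈ (0.375000/2) × 221.841813 = 41.595340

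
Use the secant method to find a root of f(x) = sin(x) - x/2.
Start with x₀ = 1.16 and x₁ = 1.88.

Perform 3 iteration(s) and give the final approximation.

f(x) = sin(x) - x/2
x₀ = 1.16, x₁ = 1.88

Secant formula: x_{n+1} = x_n - f(x_n)(x_n - x_{n-1})/(f(x_n) - f(x_{n-1}))

Iteration 1:
  f(1.160000) = 0.336803
  f(1.880000) = 0.012576
  x_2 = 1.880000 - 0.012576×(1.880000 - 1.160000)/(0.012576 - 0.336803)
       = 1.907928
Iteration 2:
  f(1.880000) = 0.012576
  f(1.907928) = -0.010256
  x_3 = 1.907928 - (-0.010256)×(1.907928 - 1.880000)/(-0.010256 - 0.012576)
       = 1.895383
Iteration 3:
  f(1.907928) = -0.010256
  f(1.895383) = 0.000091
  x_4 = 1.895383 - 0.000091×(1.895383 - 1.907928)/(0.000091 - (-0.010256))
       = 1.895493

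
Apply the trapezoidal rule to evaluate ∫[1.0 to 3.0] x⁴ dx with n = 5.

f(x) = x⁴
a = 1.0, b = 3.0, n = 5
h = (b - a)/n = 0.400000

Trapezoidal rule: (h/2)[f(x₀) + 2f(x₁) + 2f(x₂) + ... + f(xₙ)]

x_0 = 1.0000, f(x_0) = 1.000000, coefficient = 1
x_1 = 1.4000, f(x_1) = 3.841600, coefficient = 2
x_2 = 1.8000, f(x_2) = 10.497600, coefficient = 2
x_3 = 2.2000, f(x_3) = 23.425600, coefficient = 2
x_4 = 2.6000, f(x_4) = 45.697600, coefficient = 2
x_5 = 3.0000, f(x_5) = 81.000000, coefficient = 1

I ≈ (0.400000/2) × 248.924800 = 49.784960
Exact value: 48.400000
Error: 1.384960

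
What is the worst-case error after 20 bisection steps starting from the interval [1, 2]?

Bisection error bound: |error| ≤ (b-a)/2^n
|error| ≤ (2 - 1)/2^20 = 1/2^20
|error| ≤ 0.0000009537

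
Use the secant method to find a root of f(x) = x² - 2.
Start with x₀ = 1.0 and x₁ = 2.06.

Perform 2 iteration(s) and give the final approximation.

f(x) = x² - 2
x₀ = 1.0, x₁ = 2.06

Secant formula: x_{n+1} = x_n - f(x_n)(x_n - x_{n-1})/(f(x_n) - f(x_{n-1}))

Iteration 1:
  f(1.000000) = -1.000000
  f(2.060000) = 2.243600
  x_2 = 2.060000 - 2.243600×(2.060000 - 1.000000)/(2.243600 - (-1.000000))
       = 1.326797
Iteration 2:
  f(2.060000) = 2.243600
  f(1.326797) = -0.239609
  x_3 = 1.326797 - (-0.239609)×(1.326797 - 2.060000)/(-0.239609 - 2.243600)
       = 1.397545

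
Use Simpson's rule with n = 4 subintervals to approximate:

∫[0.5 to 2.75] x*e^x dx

f(x) = x*e^x
a = 0.5, b = 2.75, n = 4
h = (b - a)/n = 0.562500

Simpson's rule: (h/3)[f(x₀) + 4f(x₁) + 2f(x₂) + ... + f(xₙ)]

x_0 = 0.5000, f(x_0) = 0.824361, coefficient = 1
x_1 = 1.0625, f(x_1) = 3.074446, coefficient = 4
x_2 = 1.6250, f(x_2) = 8.252431, coefficient = 2
x_3 = 2.1875, f(x_3) = 19.496975, coefficient = 4
x_4 = 2.7500, f(x_4) = 43.017238, coefficient = 1

I ≈ (0.562500/3) × 150.632144 = 28.243527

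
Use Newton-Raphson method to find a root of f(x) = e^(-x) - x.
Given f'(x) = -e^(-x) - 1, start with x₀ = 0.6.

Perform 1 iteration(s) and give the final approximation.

f(x) = e^(-x) - x
f'(x) = -e^(-x) - 1
x₀ = 0.6

Newton-Raphson formula: x_{n+1} = x_n - f(x_n)/f'(x_n)

Iteration 1:
  f(0.600000) = -0.051188
  f'(0.600000) = -1.548812
  x_1 = 0.600000 - (-0.051188)/(-1.548812) = 0.566950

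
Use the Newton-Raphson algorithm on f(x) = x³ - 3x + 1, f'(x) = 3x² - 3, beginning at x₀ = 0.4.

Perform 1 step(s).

f(x) = x³ - 3x + 1
f'(x) = 3x² - 3
x₀ = 0.4

Newton-Raphson formula: x_{n+1} = x_n - f(x_n)/f'(x_n)

Iteration 1:
  f(0.400000) = -0.136000
  f'(0.400000) = -2.520000
  x_1 = 0.400000 - (-0.136000)/(-2.520000) = 0.346032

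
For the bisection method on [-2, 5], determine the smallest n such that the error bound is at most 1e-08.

We need (b-a)/2^n ≤ 1e-08
(5 - (-2))/2^n ≤ 1e-08
7/2^n ≤ 1e-08
2^n ≥ 700000000
n ≥ log₂(700000000) = 29.38
n ≥ 30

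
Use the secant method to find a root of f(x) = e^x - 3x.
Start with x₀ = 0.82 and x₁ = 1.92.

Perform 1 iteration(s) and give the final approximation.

f(x) = e^x - 3x
x₀ = 0.82, x₁ = 1.92

Secant formula: x_{n+1} = x_n - f(x_n)(x_n - x_{n-1})/(f(x_n) - f(x_{n-1}))

Iteration 1:
  f(0.820000) = -0.189500
  f(1.920000) = 1.060958
  x_2 = 1.920000 - 1.060958×(1.920000 - 0.820000)/(1.060958 - (-0.189500))
       = 0.986699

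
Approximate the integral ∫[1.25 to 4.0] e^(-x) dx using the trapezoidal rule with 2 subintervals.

f(x) = e^(-x)
a = 1.25, b = 4.0, n = 2
h = (b - a)/n = 1.375000

Trapezoidal rule: (h/2)[f(x₀) + 2f(x₁) + 2f(x₂) + ... + f(xₙ)]

x_0 = 1.2500, f(x_0) = 0.286505, coefficient = 1
x_1 = 2.6250, f(x_1) = 0.072440, coefficient = 2
x_2 = 4.0000, f(x_2) = 0.018316, coefficient = 1

I ≈ (1.375000/2) × 0.449700 = 0.309169
Exact value: 0.268189
Error: 0.040980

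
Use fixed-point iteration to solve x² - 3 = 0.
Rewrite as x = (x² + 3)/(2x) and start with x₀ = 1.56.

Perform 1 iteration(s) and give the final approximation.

Equation: x² - 3 = 0
Fixed-point form: x = (x² + 3)/(2x)
x₀ = 1.56

x_1 = g(1.560000) = 1.741538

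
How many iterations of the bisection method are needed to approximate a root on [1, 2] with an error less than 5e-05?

We need (b-a)/2^n ≤ 5e-05
(2 - 1)/2^n ≤ 5e-05
1/2^n ≤ 5e-05
2^n ≥ 20000
n ≥ log₂(20000) = 14.29
n ≥ 15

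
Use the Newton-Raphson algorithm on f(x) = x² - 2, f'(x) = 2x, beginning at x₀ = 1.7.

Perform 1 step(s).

f(x) = x² - 2
f'(x) = 2x
x₀ = 1.7

Newton-Raphson formula: x_{n+1} = x_n - f(x_n)/f'(x_n)

Iteration 1:
  f(1.700000) = 0.890000
  f'(1.700000) = 3.400000
  x_1 = 1.700000 - 0.890000/3.400000 = 1.438235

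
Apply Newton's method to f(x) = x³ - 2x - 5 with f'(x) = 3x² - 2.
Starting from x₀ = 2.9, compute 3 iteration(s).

f(x) = x³ - 2x - 5
f'(x) = 3x² - 2
x₀ = 2.9

Newton-Raphson formula: x_{n+1} = x_n - f(x_n)/f'(x_n)

Iteration 1:
  f(2.900000) = 13.589000
  f'(2.900000) = 23.230000
  x_1 = 2.900000 - 13.589000/23.230000 = 2.315024
Iteration 2:
  f(2.315024) = 2.776939
  f'(2.315024) = 14.078004
  x_2 = 2.315024 - 2.776939/14.078004 = 2.117770
Iteration 3:
  f(2.117770) = 0.262551
  f'(2.117770) = 11.454848
  x_3 = 2.117770 - 0.262551/11.454848 = 2.094849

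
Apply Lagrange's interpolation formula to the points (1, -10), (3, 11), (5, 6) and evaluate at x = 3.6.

Lagrange interpolation formula:
P(x) = Σ yᵢ × Lᵢ(x)
where Lᵢ(x) = Π_{j≠i} (x - xⱼ)/(xᵢ - xⱼ)

L_0(3.6) = (3.6 - 3)/(1 - 3) × (3.6 - 5)/(1 - 5) = -0.105000
L_1(3.6) = (3.6 - 1)/(3 - 1) × (3.6 - 5)/(3 - 5) = 0.910000
L_2(3.6) = (3.6 - 1)/(5 - 1) × (3.6 - 3)/(5 - 3) = 0.195000

P(3.6) = (-10)×L_0(3.6) + 11×L_1(3.6) + 6×L_2(3.6)
P(3.6) = 12.230000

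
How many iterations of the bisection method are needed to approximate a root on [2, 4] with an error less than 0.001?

We need (b-a)/2^n ≤ 0.001
(4 - 2)/2^n ≤ 0.001
2/2^n ≤ 0.001
2^n ≥ 2000
n ≥ log₂(2000) = 10.97
n ≥ 11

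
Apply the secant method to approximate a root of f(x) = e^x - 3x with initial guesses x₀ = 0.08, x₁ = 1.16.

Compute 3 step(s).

f(x) = e^x - 3x
x₀ = 0.08, x₁ = 1.16

Secant formula: x_{n+1} = x_n - f(x_n)(x_n - x_{n-1})/(f(x_n) - f(x_{n-1}))

Iteration 1:
  f(0.080000) = 0.843287
  f(1.160000) = -0.290067
  x_2 = 1.160000 - (-0.290067)×(1.160000 - 0.080000)/(-0.290067 - 0.843287)
       = 0.883588
Iteration 2:
  f(1.160000) = -0.290067
  f(0.883588) = -0.231199
  x_3 = 0.883588 - (-0.231199)×(0.883588 - 1.160000)/(-0.231199 - (-0.290067))
       = -0.201993
Iteration 3:
  f(0.883588) = -0.231199
  f(-0.201993) = 1.423079
  x_4 = -0.201993 - 1.423079×(-0.201993 - 0.883588)/(1.423079 - (-0.231199))
       = 0.731870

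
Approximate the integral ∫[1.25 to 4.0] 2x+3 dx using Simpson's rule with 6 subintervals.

f(x) = 2x+3
a = 1.25, b = 4.0, n = 6
h = (b - a)/n = 0.458333

Simpson's rule: (h/3)[f(x₀) + 4f(x₁) + 2f(x₂) + ... + f(xₙ)]

x_0 = 1.2500, f(x_0) = 5.500000, coefficient = 1
x_1 = 1.7083, f(x_1) = 6.416667, coefficient = 4
x_2 = 2.1667, f(x_2) = 7.333333, coefficient = 2
x_3 = 2.6250, f(x_3) = 8.250000, coefficient = 4
x_4 = 3.0833, f(x_4) = 9.166667, coefficient = 2
x_5 = 3.5417, f(x_5) = 10.083333, coefficient = 4
x_6 = 4.0000, f(x_6) = 11.000000, coefficient = 1

I ≈ (0.458333/3) × 148.500000 = 22.687500
Exact value: 22.687500
Error: 0.000000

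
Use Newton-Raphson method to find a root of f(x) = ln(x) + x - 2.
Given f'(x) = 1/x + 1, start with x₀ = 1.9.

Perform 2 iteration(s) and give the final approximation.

f(x) = ln(x) + x - 2
f'(x) = 1/x + 1
x₀ = 1.9

Newton-Raphson formula: x_{n+1} = x_n - f(x_n)/f'(x_n)

Iteration 1:
  f(1.900000) = 0.541854
  f'(1.900000) = 1.526316
  x_1 = 1.900000 - 0.541854/1.526316 = 1.544992
Iteration 2:
  f(1.544992) = -0.019989
  f'(1.544992) = 1.647252
  x_2 = 1.544992 - (-0.019989)/1.647252 = 1.557127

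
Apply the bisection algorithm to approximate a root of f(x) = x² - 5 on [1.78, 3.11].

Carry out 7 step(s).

f(x) = x² - 5
Initial interval: [1.78, 3.11]

Iteration 1:
  c_1 = (1.780000 + 3.110000)/2 = 2.445000
  f(c_1) = f(2.445000) = 0.978025
  f(a) × f(c) < 0, new interval: [1.780000, 2.445000]
Iteration 2:
  c_2 = (1.780000 + 2.445000)/2 = 2.112500
  f(c_2) = f(2.112500) = -0.537344
  f(a) × f(c) ≥ 0, new interval: [2.112500, 2.445000]
Iteration 3:
  c_3 = (2.112500 + 2.445000)/2 = 2.278750
  f(c_3) = f(2.278750) = 0.192702
  f(a) × f(c) < 0, new interval: [2.112500, 2.278750]
Iteration 4:
  c_4 = (2.112500 + 2.278750)/2 = 2.195625
  f(c_4) = f(2.195625) = -0.179231
  f(a) × f(c) ≥ 0, new interval: [2.195625, 2.278750]
Iteration 5:
  c_5 = (2.195625 + 2.278750)/2 = 2.237187
  f(c_5) = f(2.237187) = 0.005008
  f(a) × f(c) < 0, new interval: [2.195625, 2.237187]
Iteration 6:
  c_6 = (2.195625 + 2.237187)/2 = 2.216406
  f(c_6) = f(2.216406) = -0.087543
  f(a) × f(c) ≥ 0, new interval: [2.216406, 2.237187]
Iteration 7:
  c_7 = (2.216406 + 2.237187)/2 = 2.226797
  f(c_7) = f(2.226797) = -0.041376
  f(a) × f(c) ≥ 0, new interval: [2.226797, 2.237187]

After 7 iteration(s), the approximation is c_7 = 2.226797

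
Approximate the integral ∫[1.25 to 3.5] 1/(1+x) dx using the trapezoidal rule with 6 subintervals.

f(x) = 1/(1+x)
a = 1.25, b = 3.5, n = 6
h = (b - a)/n = 0.375000

Trapezoidal rule: (h/2)[f(x₀) + 2f(x₁) + 2f(x₂) + ... + f(xₙ)]

x_0 = 1.2500, f(x_0) = 0.444444, coefficient = 1
x_1 = 1.6250, f(x_1) = 0.380952, coefficient = 2
x_2 = 2.0000, f(x_2) = 0.333333, coefficient = 2
x_3 = 2.3750, f(x_3) = 0.296296, coefficient = 2
x_4 = 2.7500, f(x_4) = 0.266667, coefficient = 2
x_5 = 3.1250, f(x_5) = 0.242424, coefficient = 2
x_6 = 3.5000, f(x_6) = 0.222222, coefficient = 1

I ≈ (0.375000/2) × 3.706013 = 0.694877
Exact value: 0.693147
Error: 0.001730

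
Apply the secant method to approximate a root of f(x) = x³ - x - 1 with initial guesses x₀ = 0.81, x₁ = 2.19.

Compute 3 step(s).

f(x) = x³ - x - 1
x₀ = 0.81, x₁ = 2.19

Secant formula: x_{n+1} = x_n - f(x_n)(x_n - x_{n-1})/(f(x_n) - f(x_{n-1}))

Iteration 1:
  f(0.810000) = -1.278559
  f(2.190000) = 7.313459
  x_2 = 2.190000 - 7.313459×(2.190000 - 0.810000)/(7.313459 - (-1.278559))
       = 1.015355
Iteration 2:
  f(2.190000) = 7.313459
  f(1.015355) = -0.968580
  x_3 = 1.015355 - (-0.968580)×(1.015355 - 2.190000)/(-0.968580 - 7.313459)
       = 1.152729
Iteration 3:
  f(1.015355) = -0.968580
  f(1.152729) = -0.621002
  x_4 = 1.152729 - (-0.621002)×(1.152729 - 1.015355)/(-0.621002 - (-0.968580))
       = 1.398169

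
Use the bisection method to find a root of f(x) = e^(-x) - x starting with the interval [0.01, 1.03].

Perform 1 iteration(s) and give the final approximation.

f(x) = e^(-x) - x
Initial interval: [0.01, 1.03]

Iteration 1:
  c_1 = (0.010000 + 1.030000)/2 = 0.520000
  f(c_1) = f(0.520000) = 0.074521
  f(a) × f(c) ≥ 0, new interval: [0.520000, 1.030000]

After 1 iteration(s), the approximation is c_1 = 0.520000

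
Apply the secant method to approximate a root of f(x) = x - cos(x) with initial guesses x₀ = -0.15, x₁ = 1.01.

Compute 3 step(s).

f(x) = x - cos(x)
x₀ = -0.15, x₁ = 1.01

Secant formula: x_{n+1} = x_n - f(x_n)(x_n - x_{n-1})/(f(x_n) - f(x_{n-1}))

Iteration 1:
  f(-0.150000) = -1.138771
  f(1.010000) = 0.478139
  x_2 = 1.010000 - 0.478139×(1.010000 - (-0.150000))/(0.478139 - (-1.138771))
       = 0.666974
Iteration 2:
  f(1.010000) = 0.478139
  f(0.666974) = -0.118722
  x_3 = 0.666974 - (-0.118722)×(0.666974 - 1.010000)/(-0.118722 - 0.478139)
       = 0.735206
Iteration 3:
  f(0.666974) = -0.118722
  f(0.735206) = -0.006487
  x_4 = 0.735206 - (-0.006487)×(0.735206 - 0.666974)/(-0.006487 - (-0.118722))
       = 0.739149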